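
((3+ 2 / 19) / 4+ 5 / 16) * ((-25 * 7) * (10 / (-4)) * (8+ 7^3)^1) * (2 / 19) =101658375 / 5776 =17600.13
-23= -23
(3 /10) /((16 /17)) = 51 /160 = 0.32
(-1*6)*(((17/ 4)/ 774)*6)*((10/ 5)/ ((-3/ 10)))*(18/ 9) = 340/ 129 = 2.64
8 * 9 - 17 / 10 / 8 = 5743 / 80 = 71.79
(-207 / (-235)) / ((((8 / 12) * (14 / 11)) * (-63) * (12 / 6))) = -0.01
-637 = -637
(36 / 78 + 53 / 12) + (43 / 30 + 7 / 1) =3461 / 260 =13.31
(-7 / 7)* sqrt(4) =-2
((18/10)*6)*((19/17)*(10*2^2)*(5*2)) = 82080/17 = 4828.24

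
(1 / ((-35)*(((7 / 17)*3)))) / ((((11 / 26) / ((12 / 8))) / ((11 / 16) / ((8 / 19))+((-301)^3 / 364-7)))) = 2119490419 / 344960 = 6144.16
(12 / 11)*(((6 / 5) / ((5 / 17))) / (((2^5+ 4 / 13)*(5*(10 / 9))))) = 5967 / 240625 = 0.02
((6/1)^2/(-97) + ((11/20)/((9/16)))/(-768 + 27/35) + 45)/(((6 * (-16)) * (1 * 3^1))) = -0.15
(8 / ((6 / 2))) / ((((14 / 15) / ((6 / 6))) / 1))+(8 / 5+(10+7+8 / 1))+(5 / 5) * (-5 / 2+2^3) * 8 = 2571 / 35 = 73.46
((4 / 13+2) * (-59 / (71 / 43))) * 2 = -152220 / 923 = -164.92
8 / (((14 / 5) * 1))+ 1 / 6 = 127 / 42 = 3.02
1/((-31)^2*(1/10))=10/961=0.01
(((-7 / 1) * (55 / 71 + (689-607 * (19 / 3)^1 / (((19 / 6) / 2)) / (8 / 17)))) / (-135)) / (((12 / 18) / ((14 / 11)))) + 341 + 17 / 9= -6998689 / 70290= -99.57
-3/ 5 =-0.60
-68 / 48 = -17 / 12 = -1.42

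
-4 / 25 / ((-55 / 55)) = 4 / 25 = 0.16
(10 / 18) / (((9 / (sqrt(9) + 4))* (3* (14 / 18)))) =5 / 27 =0.19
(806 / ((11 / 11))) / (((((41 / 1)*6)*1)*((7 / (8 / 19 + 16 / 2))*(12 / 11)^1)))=177320 / 49077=3.61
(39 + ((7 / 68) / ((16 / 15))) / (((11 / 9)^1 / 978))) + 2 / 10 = 3483389 / 29920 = 116.42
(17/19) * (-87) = -1479/19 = -77.84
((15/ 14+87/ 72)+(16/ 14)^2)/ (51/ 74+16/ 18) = 468087/ 205996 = 2.27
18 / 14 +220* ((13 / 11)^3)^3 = 1486559142149 / 1500512167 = 990.70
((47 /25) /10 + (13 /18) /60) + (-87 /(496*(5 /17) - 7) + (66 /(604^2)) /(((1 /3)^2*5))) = -51607175747 /121124612250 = -0.43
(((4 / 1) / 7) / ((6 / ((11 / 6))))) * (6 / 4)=11 / 42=0.26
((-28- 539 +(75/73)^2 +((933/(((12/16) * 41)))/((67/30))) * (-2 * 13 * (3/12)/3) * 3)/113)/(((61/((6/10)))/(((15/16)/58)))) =-43098460047/46819916918576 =-0.00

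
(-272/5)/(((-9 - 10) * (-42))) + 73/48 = 46369/31920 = 1.45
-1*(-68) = 68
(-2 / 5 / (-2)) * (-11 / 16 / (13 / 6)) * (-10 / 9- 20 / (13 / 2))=539 / 2028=0.27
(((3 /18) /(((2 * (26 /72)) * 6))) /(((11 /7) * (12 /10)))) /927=35 /1590732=0.00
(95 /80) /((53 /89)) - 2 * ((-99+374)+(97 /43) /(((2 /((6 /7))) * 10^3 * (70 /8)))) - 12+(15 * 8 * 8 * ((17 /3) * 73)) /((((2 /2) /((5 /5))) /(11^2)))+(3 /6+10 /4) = 53658990884898857 /1116710000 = 48050962.99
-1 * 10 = -10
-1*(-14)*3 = 42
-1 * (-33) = 33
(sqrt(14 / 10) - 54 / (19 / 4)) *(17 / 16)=-459 / 38 + 17 *sqrt(35) / 80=-10.82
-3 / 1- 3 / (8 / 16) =-9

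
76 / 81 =0.94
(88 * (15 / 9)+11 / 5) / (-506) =-203 / 690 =-0.29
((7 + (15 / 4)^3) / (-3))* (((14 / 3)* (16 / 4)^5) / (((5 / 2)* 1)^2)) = -3425408 / 225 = -15224.04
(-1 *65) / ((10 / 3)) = -39 / 2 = -19.50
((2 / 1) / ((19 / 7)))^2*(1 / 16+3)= 2401 / 1444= 1.66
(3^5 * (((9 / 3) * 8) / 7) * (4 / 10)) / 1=11664 / 35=333.26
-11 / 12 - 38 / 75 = -427 / 300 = -1.42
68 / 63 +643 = 40577 / 63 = 644.08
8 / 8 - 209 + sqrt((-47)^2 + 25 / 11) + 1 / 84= -17471 / 84 + 2 * sqrt(66891) / 11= -160.96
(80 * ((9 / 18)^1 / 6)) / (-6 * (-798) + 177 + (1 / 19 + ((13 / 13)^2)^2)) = 76 / 56613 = 0.00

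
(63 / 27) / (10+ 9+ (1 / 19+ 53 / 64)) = 8512 / 72525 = 0.12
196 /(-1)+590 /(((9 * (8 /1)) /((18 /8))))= -2841 /16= -177.56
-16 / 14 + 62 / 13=330 / 91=3.63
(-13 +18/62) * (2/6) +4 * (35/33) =2/341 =0.01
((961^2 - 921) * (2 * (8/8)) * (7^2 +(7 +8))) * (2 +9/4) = 501894400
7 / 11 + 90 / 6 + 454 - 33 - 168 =2955 / 11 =268.64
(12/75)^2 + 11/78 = 8123/48750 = 0.17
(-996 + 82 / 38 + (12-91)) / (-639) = 20384 / 12141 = 1.68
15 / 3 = 5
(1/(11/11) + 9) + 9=19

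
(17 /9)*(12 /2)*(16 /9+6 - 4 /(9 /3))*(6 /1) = 3944 /9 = 438.22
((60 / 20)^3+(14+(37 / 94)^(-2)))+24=97821 / 1369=71.45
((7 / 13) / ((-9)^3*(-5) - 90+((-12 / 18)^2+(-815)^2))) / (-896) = -9 / 10000679936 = -0.00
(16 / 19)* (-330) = -277.89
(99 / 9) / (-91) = -0.12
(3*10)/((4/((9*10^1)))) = 675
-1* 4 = -4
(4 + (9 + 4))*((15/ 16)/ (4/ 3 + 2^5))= 153/ 320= 0.48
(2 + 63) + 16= 81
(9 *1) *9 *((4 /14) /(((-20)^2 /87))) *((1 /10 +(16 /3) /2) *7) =194967 /2000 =97.48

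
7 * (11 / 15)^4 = 2.02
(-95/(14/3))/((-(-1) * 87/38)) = -1805/203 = -8.89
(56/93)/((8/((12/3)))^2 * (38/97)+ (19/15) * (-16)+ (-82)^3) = -485/444112448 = -0.00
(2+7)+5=14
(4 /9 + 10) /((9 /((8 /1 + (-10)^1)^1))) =-188 /81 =-2.32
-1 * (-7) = 7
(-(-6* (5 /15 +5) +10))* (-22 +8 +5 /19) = -5742 /19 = -302.21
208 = 208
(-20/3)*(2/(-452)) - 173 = -58637/339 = -172.97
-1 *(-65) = 65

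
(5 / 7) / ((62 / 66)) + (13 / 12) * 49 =140209 / 2604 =53.84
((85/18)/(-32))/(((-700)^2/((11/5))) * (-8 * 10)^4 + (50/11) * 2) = -187/11560550400011520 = -0.00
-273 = -273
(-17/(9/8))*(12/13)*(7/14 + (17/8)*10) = -3944/13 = -303.38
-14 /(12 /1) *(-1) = 7 /6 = 1.17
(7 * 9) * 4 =252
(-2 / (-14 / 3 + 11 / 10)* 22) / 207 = 440 / 7383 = 0.06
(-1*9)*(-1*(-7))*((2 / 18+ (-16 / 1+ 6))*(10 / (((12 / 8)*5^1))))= 2492 / 3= 830.67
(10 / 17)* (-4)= -40 / 17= -2.35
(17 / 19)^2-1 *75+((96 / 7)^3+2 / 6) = 2505.54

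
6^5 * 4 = 31104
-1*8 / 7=-8 / 7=-1.14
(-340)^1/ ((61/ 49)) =-16660/ 61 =-273.11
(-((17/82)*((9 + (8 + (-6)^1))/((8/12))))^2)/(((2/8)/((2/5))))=-314721/16810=-18.72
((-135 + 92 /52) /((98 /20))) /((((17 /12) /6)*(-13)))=1247040 /140777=8.86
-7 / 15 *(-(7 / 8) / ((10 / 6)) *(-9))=-441 / 200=-2.20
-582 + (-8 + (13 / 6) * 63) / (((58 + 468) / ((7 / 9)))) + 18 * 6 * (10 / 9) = -4372417 / 9468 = -461.81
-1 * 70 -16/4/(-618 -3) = -43466/621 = -69.99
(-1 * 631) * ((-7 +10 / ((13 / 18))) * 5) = -280795 / 13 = -21599.62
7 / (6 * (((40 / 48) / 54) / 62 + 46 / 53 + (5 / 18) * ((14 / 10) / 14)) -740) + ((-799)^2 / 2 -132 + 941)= 83429464974571 / 260709346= 320009.49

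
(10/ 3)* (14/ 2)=70/ 3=23.33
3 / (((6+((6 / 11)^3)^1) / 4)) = 1.95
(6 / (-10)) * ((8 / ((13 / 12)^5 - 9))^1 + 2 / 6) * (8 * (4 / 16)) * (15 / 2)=12311319 / 1868195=6.59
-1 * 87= -87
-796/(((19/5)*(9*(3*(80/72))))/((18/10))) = -1194/95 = -12.57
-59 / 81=-0.73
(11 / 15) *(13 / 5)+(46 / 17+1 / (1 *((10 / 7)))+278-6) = 707147 / 2550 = 277.31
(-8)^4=4096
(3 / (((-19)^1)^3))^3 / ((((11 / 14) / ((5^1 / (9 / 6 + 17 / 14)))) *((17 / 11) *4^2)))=-6615 / 833825011060936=-0.00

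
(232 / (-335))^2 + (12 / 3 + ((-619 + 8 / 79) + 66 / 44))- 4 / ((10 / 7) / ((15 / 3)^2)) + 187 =-8793414783 / 17731550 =-495.92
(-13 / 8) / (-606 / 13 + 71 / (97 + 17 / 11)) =45799 / 1293502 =0.04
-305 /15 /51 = -61 /153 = -0.40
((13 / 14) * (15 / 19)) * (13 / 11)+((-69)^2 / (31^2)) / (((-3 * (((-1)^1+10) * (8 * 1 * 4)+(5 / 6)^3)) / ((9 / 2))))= 147338060691 / 175273290038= 0.84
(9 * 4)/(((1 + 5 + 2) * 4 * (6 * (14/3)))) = 9/224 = 0.04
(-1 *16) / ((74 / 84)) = -672 / 37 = -18.16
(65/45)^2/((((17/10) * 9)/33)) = 18590/4131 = 4.50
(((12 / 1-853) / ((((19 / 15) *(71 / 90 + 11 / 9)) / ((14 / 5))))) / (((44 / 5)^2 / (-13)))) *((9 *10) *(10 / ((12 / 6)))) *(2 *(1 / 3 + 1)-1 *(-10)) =19371909375 / 21901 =884521.68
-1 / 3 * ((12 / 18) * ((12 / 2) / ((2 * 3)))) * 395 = -790 / 9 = -87.78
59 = 59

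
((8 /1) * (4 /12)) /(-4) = -2 /3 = -0.67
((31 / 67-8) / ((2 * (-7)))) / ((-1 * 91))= -505 / 85358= -0.01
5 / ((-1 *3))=-5 / 3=-1.67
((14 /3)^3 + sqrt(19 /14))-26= sqrt(266) /14 + 2042 /27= 76.79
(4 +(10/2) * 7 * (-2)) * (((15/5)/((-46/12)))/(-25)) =-1188/575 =-2.07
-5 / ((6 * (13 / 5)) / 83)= -2075 / 78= -26.60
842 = 842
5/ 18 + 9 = 167/ 18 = 9.28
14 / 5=2.80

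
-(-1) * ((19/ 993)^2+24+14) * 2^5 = 1199047136/ 986049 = 1216.01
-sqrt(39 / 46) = -sqrt(1794) / 46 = -0.92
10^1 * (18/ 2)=90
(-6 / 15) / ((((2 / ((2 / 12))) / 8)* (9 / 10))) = -8 / 27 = -0.30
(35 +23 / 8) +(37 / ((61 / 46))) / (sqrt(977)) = 1702 * sqrt(977) / 59597 +303 / 8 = 38.77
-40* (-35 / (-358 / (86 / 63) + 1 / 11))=-165550 / 31001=-5.34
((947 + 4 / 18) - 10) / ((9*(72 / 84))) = 59045 / 486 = 121.49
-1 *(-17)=17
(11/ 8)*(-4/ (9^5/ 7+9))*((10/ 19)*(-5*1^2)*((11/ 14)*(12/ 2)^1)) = 3025/ 374376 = 0.01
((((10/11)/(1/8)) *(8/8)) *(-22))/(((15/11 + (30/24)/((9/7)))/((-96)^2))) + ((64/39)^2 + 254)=-177557986642/281385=-631014.40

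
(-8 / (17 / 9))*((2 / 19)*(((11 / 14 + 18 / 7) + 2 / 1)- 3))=-2376 / 2261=-1.05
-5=-5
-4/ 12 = -1/ 3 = -0.33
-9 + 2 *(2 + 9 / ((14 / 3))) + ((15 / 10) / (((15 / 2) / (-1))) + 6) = 163 / 35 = 4.66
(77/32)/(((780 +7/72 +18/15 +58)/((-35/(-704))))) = 11025/77349632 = 0.00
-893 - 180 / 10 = -911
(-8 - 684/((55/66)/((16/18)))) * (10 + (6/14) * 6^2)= -656464/35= -18756.11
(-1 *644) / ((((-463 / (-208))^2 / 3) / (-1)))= 83586048 / 214369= 389.92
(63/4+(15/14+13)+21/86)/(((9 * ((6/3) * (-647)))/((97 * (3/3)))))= -3511303/14021784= -0.25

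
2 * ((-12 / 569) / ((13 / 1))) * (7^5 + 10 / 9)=-1210184 / 22191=-54.53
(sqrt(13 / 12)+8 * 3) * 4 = 2 * sqrt(39) / 3+96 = 100.16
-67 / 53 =-1.26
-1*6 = -6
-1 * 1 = -1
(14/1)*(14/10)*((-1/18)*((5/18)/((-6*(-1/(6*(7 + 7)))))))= -343/81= -4.23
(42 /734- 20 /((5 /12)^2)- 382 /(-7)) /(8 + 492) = -778039 /6422500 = -0.12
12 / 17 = 0.71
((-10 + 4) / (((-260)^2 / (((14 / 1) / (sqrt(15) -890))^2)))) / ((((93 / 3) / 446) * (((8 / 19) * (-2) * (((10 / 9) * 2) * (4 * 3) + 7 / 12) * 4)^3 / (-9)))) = -6542559232497 / 1779120412377389000192000 -3675525471 * sqrt(15) / 444780103094347250048000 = -0.00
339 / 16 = 21.19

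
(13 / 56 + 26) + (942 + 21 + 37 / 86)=2383107 / 2408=989.66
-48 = -48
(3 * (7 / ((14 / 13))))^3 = 7414.88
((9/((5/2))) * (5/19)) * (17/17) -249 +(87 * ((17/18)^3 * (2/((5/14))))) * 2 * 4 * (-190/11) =-2892912881/50787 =-56961.68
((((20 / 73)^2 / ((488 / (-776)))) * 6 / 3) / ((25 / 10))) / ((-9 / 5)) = 155200 / 2925621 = 0.05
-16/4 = -4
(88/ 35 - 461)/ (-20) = 16047/ 700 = 22.92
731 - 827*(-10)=9001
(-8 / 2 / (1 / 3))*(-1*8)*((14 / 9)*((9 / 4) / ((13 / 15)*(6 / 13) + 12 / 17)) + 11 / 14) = 379.26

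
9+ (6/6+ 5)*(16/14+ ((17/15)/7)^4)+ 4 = 804716417/40516875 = 19.86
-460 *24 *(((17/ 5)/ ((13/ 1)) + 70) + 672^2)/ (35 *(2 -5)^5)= 21607139872/ 36855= 586274.31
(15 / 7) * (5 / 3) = 25 / 7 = 3.57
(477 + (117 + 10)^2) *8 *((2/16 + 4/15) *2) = 1560964/15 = 104064.27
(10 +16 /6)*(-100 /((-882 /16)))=30400 /1323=22.98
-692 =-692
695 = 695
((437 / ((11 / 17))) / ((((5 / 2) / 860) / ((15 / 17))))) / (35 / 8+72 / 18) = 18039360 / 737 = 24476.74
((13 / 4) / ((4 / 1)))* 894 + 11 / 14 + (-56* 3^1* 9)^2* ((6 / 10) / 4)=96221653 / 280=343648.76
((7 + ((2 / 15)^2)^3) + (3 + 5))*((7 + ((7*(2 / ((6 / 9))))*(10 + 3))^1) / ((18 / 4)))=19136257168 / 20503125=933.33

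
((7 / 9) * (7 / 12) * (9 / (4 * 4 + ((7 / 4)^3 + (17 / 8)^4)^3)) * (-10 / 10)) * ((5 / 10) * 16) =-6734508720128 / 3523318701259779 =-0.00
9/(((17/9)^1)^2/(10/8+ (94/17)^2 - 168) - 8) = -114758451/102341596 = -1.12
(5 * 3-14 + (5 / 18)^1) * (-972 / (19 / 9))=-11178 / 19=-588.32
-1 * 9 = -9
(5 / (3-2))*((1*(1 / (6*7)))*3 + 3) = 15.36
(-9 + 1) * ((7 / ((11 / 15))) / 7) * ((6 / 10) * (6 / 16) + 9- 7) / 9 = -89 / 33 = -2.70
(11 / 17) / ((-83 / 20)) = -220 / 1411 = -0.16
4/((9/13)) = 52/9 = 5.78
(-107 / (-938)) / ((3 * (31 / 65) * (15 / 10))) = 0.05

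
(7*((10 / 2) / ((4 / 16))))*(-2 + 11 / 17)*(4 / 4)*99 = -318780 / 17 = -18751.76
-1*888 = -888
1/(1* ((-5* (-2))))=1/10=0.10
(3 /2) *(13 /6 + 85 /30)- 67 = -119 /2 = -59.50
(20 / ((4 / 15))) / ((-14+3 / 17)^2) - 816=-1801677 / 2209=-815.61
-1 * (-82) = 82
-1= -1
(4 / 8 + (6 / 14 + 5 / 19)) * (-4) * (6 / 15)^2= -2536 / 3325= -0.76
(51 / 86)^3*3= 397953 / 636056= 0.63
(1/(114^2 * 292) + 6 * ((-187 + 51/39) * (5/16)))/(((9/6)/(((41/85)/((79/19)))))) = -704230691407/26152883640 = -26.93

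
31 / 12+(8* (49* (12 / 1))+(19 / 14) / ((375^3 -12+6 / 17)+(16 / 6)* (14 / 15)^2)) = 239238713999737393 / 50830655075004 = 4706.58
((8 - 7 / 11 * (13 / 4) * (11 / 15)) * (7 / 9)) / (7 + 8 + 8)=2723 / 12420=0.22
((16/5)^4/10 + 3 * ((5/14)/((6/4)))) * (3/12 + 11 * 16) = 34545141/17500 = 1974.01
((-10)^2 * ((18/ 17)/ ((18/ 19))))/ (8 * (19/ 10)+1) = 9500/ 1377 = 6.90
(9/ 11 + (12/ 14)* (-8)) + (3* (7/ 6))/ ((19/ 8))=-6679/ 1463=-4.57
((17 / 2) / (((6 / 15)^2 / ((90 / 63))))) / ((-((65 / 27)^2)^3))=-0.39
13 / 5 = 2.60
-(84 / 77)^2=-144 / 121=-1.19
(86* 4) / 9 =344 / 9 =38.22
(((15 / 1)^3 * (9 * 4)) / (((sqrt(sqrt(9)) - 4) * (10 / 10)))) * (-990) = 120285000 * sqrt(3) / 13 + 481140000 / 13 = 53036902.41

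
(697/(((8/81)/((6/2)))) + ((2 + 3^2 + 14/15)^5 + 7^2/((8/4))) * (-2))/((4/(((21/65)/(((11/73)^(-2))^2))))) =-288187040843758133/14951673886500000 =-19.27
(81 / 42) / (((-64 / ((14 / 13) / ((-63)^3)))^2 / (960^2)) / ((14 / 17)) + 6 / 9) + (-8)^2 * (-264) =-20646454803203676 / 1221972940531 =-16896.00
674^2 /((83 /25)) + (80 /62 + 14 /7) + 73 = 352260195 /2573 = 136906.41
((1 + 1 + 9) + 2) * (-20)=-260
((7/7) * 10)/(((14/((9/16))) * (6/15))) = 225/224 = 1.00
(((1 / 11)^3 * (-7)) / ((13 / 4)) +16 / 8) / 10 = 17289 / 86515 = 0.20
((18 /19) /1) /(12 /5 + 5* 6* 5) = 15 /2413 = 0.01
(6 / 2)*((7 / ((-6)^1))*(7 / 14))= -7 / 4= -1.75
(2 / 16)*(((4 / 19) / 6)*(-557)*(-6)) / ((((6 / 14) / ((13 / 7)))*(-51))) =-7241 / 5814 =-1.25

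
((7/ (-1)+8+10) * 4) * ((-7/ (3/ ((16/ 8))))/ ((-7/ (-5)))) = -440/ 3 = -146.67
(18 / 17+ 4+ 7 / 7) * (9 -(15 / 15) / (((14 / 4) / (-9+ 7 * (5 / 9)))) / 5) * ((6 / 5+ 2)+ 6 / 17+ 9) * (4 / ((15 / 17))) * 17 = 1286720908 / 23625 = 54464.38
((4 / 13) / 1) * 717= 2868 / 13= 220.62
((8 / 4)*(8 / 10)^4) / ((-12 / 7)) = -896 / 1875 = -0.48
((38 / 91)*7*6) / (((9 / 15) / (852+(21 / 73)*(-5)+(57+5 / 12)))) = 75561955 / 2847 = 26540.90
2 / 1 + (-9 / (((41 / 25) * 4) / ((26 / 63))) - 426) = -243701 / 574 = -424.57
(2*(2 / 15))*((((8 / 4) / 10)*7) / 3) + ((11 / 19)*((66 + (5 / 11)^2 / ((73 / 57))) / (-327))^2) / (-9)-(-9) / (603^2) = 65677453609690204 / 539065131744264675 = 0.12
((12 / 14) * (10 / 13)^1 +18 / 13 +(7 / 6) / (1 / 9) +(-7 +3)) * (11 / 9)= 17105 / 1638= 10.44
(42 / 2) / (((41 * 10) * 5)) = 21 / 2050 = 0.01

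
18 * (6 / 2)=54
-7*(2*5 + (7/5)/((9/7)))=-3493/45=-77.62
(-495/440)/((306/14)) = -7/136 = -0.05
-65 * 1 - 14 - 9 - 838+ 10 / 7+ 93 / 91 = -84043 / 91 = -923.55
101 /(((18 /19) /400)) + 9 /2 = 767681 /18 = 42648.94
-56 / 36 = -14 / 9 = -1.56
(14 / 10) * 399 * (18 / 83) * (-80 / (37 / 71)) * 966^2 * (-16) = 852699498706944 / 3071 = 277661836114.28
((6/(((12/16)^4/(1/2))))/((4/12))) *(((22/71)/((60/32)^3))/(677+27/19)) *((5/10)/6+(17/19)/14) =16941056/58377682125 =0.00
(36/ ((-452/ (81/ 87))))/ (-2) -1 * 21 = -20.96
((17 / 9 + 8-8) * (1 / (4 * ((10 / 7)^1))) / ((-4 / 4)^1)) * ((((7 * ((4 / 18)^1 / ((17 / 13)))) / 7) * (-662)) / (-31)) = -30121 / 25110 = -1.20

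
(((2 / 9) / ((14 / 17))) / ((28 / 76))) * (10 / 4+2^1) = 323 / 98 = 3.30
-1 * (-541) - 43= 498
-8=-8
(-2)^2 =4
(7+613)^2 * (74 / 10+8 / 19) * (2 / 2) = 57121840 / 19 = 3006412.63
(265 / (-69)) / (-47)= 265 / 3243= 0.08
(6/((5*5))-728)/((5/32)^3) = -596180992/3125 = -190777.92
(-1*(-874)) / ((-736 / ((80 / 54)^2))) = -1900 / 729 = -2.61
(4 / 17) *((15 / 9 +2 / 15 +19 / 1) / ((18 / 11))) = 2288 / 765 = 2.99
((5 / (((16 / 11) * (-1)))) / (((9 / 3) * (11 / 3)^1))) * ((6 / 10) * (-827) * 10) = 12405 / 8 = 1550.62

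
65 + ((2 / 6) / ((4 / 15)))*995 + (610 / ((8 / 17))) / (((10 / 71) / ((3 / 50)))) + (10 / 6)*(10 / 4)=2238143 / 1200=1865.12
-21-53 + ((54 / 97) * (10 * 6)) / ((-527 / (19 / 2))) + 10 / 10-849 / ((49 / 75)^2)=-253158857642 / 122736719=-2062.62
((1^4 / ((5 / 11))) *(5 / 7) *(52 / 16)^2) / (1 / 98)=13013 / 8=1626.62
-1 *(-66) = 66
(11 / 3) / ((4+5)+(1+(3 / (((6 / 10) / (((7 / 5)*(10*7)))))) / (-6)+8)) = -11 / 191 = -0.06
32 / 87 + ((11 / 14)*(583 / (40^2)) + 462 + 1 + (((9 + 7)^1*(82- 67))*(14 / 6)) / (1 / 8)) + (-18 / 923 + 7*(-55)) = 8199809357513 / 1798742400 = 4558.63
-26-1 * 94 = -120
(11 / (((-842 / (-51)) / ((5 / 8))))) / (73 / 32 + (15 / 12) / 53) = 99110 / 548563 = 0.18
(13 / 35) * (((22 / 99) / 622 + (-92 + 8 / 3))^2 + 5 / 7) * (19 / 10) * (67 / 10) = 1810831649051113 / 47985706125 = 37736.90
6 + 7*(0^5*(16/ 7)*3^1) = 6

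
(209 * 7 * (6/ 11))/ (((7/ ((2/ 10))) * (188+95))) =0.08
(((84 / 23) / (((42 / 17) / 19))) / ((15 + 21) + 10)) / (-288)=-323 / 152352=-0.00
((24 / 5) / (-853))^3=-13824 / 77581309625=-0.00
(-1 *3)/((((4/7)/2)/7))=-147/2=-73.50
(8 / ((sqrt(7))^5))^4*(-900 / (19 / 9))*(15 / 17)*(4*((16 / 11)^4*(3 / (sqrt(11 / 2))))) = -391378894848000*sqrt(22) / 14694213588523777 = -0.12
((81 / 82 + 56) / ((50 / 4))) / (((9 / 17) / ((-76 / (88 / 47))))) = -70940813 / 202950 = -349.55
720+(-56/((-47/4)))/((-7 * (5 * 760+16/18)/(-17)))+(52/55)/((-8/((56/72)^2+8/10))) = 1611229636679/2238325650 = 719.84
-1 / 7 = -0.14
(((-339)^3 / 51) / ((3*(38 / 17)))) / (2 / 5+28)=-4011.02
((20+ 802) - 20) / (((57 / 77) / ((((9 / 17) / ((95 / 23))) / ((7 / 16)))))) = 9739488 / 30685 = 317.40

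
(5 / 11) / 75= 1 / 165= 0.01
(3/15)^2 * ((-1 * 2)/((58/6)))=-6/725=-0.01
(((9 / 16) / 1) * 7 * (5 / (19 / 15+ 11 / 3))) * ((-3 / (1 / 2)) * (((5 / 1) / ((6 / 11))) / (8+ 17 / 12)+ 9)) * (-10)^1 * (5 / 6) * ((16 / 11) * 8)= 1065015000 / 45991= 23157.03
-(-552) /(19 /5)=145.26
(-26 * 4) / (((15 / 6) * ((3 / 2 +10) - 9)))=-416 / 25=-16.64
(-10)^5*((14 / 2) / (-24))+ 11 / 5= 437533 / 15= 29168.87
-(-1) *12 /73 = 12 /73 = 0.16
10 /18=5 /9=0.56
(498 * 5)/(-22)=-1245/11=-113.18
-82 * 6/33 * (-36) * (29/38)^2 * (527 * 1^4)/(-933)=-218057844/1234981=-176.57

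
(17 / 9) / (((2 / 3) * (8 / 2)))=17 / 24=0.71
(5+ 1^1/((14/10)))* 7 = 40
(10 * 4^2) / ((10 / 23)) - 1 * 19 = 349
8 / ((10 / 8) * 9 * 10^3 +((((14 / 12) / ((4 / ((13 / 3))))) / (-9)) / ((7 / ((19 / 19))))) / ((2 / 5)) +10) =10368 / 14592895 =0.00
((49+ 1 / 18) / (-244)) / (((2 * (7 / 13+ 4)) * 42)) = -11479 / 21766752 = -0.00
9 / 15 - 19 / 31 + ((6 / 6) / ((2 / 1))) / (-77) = -463 / 23870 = -0.02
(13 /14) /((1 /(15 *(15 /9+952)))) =185965 /14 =13283.21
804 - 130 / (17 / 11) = 12238 / 17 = 719.88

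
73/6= 12.17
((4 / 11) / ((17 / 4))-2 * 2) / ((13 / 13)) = -732 / 187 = -3.91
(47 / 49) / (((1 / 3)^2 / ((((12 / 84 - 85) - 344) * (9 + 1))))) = -12698460 / 343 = -37021.75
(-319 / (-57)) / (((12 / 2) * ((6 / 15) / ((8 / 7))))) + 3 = 6781 / 1197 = 5.66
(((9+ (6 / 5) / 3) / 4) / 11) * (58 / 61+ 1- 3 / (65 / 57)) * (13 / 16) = -15839 / 134200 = -0.12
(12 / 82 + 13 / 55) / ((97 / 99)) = 7767 / 19885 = 0.39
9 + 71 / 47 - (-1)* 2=588 / 47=12.51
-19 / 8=-2.38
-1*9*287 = -2583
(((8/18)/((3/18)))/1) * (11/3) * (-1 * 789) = -23144/3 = -7714.67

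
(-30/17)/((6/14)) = -70/17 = -4.12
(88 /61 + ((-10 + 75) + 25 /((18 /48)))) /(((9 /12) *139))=97436 /76311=1.28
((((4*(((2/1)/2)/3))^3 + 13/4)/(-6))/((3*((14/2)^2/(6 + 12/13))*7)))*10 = -15175/240786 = -0.06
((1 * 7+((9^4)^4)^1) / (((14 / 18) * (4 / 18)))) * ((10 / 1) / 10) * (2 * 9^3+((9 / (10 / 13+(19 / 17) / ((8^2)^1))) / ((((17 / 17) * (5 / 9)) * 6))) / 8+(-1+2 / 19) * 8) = 38376394027371566376429096 / 2466485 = 15559143488556211116.80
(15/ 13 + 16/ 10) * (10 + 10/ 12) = 179/ 6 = 29.83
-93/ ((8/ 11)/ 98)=-50127/ 4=-12531.75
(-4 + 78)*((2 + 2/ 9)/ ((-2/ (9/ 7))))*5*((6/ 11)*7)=-22200/ 11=-2018.18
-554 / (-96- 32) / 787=277 / 50368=0.01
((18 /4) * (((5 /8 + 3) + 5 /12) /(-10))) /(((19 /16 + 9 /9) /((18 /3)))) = -873 /175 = -4.99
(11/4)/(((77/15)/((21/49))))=45/196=0.23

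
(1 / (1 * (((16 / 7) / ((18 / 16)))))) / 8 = 63 / 1024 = 0.06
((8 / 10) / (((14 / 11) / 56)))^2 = 30976 / 25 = 1239.04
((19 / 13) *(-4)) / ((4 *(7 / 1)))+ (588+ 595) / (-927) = -1.48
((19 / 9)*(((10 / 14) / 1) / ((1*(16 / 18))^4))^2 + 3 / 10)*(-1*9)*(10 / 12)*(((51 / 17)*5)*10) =-3446.55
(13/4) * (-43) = -559/4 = -139.75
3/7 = 0.43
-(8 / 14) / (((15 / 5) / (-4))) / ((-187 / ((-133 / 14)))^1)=152 / 3927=0.04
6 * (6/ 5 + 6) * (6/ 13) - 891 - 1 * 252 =-72999/ 65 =-1123.06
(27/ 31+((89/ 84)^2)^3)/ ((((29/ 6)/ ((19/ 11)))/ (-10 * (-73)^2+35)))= -25186306298538695435/ 578997705775104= -43499.84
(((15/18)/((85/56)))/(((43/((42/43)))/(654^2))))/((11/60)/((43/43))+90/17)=10059880320/10330363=973.82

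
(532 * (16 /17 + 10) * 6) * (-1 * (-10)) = 5937120 /17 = 349242.35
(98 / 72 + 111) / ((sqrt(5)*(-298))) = -809*sqrt(5) / 10728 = -0.17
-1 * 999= -999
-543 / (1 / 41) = -22263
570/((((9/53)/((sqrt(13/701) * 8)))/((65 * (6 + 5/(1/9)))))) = 12122561.69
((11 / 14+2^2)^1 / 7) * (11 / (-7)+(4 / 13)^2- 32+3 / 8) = -20989425 / 927472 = -22.63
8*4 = 32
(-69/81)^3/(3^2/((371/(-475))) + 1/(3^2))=0.05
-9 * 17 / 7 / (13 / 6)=-918 / 91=-10.09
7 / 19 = 0.37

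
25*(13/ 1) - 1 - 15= 309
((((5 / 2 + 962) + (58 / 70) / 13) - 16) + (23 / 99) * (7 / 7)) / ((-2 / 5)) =-85477037 / 36036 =-2371.99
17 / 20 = 0.85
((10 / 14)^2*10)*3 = 750 / 49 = 15.31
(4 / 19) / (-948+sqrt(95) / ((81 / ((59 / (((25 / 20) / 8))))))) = -7774785 / 34929431831 - 38232 * sqrt(95) / 34929431831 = -0.00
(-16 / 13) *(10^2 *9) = -1107.69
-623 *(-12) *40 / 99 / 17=99680 / 561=177.68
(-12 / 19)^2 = 144 / 361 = 0.40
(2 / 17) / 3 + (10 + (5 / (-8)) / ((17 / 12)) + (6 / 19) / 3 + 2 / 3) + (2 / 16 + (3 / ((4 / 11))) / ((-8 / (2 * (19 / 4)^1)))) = 14431 / 20672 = 0.70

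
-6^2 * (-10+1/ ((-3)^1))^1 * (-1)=-372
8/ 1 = 8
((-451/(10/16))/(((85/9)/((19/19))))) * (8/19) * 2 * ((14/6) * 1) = -1212288/8075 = -150.13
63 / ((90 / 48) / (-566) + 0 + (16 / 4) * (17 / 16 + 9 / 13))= 3708432 / 412985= 8.98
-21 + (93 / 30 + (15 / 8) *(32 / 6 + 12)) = 73 / 5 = 14.60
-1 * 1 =-1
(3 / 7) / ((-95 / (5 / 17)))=-3 / 2261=-0.00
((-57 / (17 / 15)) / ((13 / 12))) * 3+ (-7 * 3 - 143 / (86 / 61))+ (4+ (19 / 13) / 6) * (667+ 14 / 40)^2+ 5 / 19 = 1889646.81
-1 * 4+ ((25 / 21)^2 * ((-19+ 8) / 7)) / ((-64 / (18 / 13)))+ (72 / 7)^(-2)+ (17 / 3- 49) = -1092799343 / 23115456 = -47.28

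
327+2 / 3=327.67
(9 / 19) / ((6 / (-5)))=-15 / 38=-0.39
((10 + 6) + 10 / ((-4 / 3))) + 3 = 23 / 2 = 11.50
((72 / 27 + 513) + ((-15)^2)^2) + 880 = 156062 / 3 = 52020.67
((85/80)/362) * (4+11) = 255/5792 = 0.04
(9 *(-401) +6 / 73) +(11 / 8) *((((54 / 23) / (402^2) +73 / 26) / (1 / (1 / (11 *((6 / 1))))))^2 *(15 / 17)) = -8520282885530983759267 / 2360898341825296416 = -3608.92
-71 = -71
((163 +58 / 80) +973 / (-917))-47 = 115.66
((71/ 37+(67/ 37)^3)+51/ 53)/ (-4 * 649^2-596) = -0.00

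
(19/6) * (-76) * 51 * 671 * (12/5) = -98830248/5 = -19766049.60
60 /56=15 /14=1.07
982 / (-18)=-491 / 9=-54.56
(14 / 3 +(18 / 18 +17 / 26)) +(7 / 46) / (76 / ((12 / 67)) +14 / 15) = 36167788 / 5721963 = 6.32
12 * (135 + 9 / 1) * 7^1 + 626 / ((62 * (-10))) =3749447 / 310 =12094.99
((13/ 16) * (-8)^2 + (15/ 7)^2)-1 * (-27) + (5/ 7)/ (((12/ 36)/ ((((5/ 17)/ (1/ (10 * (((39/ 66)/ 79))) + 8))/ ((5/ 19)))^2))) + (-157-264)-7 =-3136484925673/ 9107038227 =-344.40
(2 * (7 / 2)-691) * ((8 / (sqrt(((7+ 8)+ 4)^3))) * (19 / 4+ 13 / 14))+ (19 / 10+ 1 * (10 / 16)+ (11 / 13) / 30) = 3983 / 1560-11448 * sqrt(19) / 133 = -372.64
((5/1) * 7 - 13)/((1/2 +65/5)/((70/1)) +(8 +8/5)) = 3080/1371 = 2.25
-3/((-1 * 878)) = 3/878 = 0.00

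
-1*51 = -51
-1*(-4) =4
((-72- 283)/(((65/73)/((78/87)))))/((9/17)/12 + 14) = -704888/27695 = -25.45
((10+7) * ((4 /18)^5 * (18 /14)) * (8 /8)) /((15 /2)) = 0.00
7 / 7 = 1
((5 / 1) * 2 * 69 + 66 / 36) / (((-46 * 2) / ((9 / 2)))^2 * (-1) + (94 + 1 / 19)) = -2129463 / 997034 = -2.14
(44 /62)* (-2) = -44 /31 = -1.42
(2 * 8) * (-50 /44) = -200 /11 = -18.18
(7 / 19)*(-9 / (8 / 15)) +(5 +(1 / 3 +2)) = 509 / 456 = 1.12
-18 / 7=-2.57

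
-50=-50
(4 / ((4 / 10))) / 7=10 / 7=1.43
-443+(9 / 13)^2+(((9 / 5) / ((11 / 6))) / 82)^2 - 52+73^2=4154602843876 / 859369225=4834.48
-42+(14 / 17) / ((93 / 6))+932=469058 / 527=890.05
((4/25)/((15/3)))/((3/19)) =76/375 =0.20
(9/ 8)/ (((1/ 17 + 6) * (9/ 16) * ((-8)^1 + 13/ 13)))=-34/ 721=-0.05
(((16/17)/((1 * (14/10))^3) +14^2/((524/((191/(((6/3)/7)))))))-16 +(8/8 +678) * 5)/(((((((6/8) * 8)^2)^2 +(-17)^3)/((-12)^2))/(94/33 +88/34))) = -405872255281200/516659539319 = -785.57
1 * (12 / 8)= 3 / 2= 1.50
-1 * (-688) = 688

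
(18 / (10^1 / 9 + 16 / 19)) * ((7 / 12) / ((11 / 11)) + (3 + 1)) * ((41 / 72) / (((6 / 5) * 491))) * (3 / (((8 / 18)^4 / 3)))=12649772025 / 1343438848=9.42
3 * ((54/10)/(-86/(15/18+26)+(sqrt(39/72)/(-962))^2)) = -22280704992/4407960155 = -5.05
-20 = -20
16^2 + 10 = 266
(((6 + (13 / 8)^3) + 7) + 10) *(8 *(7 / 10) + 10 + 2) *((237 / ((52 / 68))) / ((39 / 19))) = 3922039451 / 54080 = 72522.92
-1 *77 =-77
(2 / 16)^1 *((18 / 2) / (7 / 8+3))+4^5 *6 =190473 / 31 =6144.29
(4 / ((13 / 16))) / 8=8 / 13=0.62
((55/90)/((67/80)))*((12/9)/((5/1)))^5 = 90112/91580625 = 0.00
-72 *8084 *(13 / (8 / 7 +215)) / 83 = -52966368 / 125579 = -421.78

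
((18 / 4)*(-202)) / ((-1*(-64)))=-909 / 64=-14.20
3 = 3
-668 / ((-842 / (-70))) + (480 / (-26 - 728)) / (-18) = -26425940 / 476151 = -55.50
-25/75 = -1/3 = -0.33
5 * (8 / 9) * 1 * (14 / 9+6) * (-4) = -134.32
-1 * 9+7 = -2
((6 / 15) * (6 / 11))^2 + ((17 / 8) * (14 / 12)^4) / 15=29173261 / 94089600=0.31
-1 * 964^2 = -929296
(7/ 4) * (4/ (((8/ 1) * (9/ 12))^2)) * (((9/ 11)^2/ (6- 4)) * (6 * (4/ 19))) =0.08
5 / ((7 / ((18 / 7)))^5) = 9447840 / 282475249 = 0.03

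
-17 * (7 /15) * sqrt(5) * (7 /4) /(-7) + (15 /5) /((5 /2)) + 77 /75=167 /75 + 119 * sqrt(5) /60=6.66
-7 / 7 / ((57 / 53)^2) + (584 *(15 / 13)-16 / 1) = 27748931 / 42237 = 656.98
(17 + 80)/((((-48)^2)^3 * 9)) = 0.00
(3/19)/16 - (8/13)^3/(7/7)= -149057/667888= -0.22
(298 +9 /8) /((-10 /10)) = -2393 /8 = -299.12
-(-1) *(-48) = -48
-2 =-2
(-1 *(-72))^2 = 5184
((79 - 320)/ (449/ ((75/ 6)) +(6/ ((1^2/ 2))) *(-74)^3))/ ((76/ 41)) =247025/ 9239038952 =0.00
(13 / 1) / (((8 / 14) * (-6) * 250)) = -91 / 6000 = -0.02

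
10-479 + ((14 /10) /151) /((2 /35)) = -468.84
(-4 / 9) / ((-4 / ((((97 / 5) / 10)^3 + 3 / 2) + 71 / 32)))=1836689 / 1500000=1.22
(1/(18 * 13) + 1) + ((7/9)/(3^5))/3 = 171497/170586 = 1.01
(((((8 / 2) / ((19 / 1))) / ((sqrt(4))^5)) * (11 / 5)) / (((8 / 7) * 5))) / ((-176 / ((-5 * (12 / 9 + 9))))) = 217 / 291840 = 0.00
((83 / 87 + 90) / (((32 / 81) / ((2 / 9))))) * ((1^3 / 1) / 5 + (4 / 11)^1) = 735909 / 25520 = 28.84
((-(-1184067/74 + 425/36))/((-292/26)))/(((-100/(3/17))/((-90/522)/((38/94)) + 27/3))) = 19234130929/892950600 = 21.54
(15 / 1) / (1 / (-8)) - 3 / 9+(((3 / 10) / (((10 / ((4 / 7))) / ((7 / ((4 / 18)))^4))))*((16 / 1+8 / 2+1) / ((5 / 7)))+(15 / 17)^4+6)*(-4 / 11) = -248837018975209 / 1378096500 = -180565.74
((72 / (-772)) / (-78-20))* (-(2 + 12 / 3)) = -54 / 9457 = -0.01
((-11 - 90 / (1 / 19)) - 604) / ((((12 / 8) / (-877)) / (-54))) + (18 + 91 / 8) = -587238965 / 8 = -73404870.62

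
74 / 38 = 37 / 19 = 1.95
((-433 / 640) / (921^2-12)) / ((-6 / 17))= 7361 / 3257199360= 0.00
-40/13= -3.08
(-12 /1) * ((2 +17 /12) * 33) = -1353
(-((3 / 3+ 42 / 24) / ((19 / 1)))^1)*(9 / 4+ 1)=-143 / 304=-0.47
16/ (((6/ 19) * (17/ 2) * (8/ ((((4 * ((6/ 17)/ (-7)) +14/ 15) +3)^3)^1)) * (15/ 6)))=15.49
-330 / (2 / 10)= -1650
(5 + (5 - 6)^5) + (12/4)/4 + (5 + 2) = 47/4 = 11.75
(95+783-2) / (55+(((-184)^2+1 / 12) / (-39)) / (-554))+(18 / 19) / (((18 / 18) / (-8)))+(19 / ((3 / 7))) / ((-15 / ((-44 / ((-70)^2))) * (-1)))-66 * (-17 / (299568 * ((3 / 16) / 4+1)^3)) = 25510031527059465247 / 3235734881873683875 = 7.88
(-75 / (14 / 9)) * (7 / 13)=-675 / 26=-25.96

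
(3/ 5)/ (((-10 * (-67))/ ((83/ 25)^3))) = 1715361/ 52343750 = 0.03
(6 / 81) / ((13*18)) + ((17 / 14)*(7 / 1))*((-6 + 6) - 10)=-268514 / 3159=-85.00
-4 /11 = -0.36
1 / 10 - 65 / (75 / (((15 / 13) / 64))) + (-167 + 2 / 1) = -52773 / 320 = -164.92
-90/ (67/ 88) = -7920/ 67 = -118.21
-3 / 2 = -1.50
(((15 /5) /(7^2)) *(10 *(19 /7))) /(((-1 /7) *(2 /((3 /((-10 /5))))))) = 855 /98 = 8.72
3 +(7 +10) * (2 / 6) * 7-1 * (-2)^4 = 80 / 3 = 26.67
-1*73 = -73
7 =7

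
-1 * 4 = -4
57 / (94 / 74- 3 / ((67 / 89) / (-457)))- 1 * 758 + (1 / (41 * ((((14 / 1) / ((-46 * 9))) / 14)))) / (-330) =-7721688875027 / 10187756260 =-757.94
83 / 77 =1.08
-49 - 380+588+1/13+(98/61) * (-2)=123600/793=155.86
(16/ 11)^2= 256/ 121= 2.12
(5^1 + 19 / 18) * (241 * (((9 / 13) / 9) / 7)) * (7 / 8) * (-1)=-26269 / 1872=-14.03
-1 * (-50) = 50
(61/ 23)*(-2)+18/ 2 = 85/ 23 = 3.70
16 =16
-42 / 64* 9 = -189 / 32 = -5.91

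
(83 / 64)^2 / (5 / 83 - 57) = -571787 / 19357696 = -0.03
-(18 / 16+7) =-65 / 8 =-8.12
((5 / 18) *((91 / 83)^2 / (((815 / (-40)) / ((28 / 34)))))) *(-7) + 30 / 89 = 6598680770 / 15290624619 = 0.43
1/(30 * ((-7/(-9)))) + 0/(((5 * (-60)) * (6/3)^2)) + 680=47603/70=680.04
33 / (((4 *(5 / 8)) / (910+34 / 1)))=62304 / 5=12460.80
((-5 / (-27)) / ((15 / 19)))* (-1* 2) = -38 / 81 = -0.47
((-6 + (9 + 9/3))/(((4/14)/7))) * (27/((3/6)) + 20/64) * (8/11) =11613/2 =5806.50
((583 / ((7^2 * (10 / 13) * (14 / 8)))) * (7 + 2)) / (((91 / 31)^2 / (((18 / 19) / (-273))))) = -60508404 / 1888854695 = -0.03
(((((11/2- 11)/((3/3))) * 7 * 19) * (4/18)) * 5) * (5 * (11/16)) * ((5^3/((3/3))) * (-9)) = 50290625/16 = 3143164.06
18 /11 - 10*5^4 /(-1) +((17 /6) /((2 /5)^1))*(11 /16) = 13213741 /2112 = 6256.51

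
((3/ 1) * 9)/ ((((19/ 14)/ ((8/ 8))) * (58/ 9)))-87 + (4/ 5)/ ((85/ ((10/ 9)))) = -35366132/ 421515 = -83.90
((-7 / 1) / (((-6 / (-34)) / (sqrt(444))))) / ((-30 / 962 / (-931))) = -106579018 *sqrt(111) / 45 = -24952880.69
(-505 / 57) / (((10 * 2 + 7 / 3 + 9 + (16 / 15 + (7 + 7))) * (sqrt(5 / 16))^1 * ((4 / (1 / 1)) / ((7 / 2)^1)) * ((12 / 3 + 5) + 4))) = -0.02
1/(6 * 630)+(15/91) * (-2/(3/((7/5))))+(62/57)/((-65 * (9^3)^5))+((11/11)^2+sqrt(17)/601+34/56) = sqrt(17)/601+1108815253499504647/762826644410674545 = 1.46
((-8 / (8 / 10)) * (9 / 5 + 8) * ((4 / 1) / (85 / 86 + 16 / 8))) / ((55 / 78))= -186.03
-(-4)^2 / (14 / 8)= -64 / 7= -9.14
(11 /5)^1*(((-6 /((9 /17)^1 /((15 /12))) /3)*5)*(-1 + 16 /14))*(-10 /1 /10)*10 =4675 /63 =74.21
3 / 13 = 0.23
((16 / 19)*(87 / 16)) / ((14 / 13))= 1131 / 266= 4.25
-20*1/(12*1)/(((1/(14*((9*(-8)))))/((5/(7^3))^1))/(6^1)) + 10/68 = 245045/1666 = 147.09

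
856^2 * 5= 3663680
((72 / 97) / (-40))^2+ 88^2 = 1821582481 / 235225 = 7744.00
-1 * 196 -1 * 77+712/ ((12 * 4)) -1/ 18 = -2324/ 9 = -258.22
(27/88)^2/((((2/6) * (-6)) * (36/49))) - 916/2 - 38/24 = -85428227/185856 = -459.65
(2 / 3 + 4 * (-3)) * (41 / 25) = -1394 / 75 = -18.59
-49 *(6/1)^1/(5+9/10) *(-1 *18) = 52920/59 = 896.95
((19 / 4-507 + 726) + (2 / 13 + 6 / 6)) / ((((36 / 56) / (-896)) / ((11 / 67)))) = -51464.56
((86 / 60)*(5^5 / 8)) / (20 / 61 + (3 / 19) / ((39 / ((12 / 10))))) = 2024628125 / 1203168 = 1682.75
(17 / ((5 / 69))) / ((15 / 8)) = 3128 / 25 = 125.12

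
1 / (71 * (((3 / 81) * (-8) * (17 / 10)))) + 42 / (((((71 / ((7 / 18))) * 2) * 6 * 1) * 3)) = -703 / 32589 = -0.02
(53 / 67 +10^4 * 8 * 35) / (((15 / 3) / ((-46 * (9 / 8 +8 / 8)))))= -73351620723 / 1340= -54740015.46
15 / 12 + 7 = 33 / 4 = 8.25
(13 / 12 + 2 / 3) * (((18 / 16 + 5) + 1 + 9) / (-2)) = -903 / 64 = -14.11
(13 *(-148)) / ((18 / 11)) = -10582 / 9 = -1175.78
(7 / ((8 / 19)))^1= 133 / 8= 16.62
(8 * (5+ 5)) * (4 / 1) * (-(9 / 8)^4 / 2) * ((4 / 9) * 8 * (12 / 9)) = -1215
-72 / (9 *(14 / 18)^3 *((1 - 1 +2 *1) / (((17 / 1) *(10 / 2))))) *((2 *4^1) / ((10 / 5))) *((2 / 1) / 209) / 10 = -198288 / 71687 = -2.77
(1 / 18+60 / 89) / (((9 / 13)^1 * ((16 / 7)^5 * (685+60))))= 255415979 / 11263184732160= 0.00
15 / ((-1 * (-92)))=15 / 92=0.16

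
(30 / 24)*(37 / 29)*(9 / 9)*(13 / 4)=2405 / 464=5.18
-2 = -2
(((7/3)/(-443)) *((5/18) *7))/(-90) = 49/430596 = 0.00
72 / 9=8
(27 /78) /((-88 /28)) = -63 /572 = -0.11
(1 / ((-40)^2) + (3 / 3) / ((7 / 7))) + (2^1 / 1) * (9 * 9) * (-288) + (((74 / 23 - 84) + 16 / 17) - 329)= -29443138809 / 625600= -47063.84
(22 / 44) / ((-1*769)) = -1 / 1538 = -0.00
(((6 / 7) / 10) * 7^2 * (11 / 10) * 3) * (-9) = -6237 / 50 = -124.74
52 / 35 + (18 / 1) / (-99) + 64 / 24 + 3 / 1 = 8051 / 1155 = 6.97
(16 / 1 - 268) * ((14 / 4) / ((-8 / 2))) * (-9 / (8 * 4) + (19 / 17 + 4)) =1160271 / 1088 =1066.43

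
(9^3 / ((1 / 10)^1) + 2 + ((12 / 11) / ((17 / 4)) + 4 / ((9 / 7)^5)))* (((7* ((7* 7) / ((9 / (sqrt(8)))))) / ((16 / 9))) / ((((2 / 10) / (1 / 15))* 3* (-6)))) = -8189.46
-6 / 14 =-3 / 7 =-0.43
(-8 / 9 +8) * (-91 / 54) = -2912 / 243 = -11.98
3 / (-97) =-3 / 97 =-0.03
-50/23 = -2.17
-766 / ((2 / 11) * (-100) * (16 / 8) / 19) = 400.24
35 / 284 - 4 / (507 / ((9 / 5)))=26167 / 239980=0.11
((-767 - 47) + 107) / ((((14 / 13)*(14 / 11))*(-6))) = 14443 / 168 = 85.97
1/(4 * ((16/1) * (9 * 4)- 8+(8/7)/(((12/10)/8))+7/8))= 0.00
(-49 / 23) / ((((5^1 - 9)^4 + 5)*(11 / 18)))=-98 / 7337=-0.01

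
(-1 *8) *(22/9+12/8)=-284/9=-31.56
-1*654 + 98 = -556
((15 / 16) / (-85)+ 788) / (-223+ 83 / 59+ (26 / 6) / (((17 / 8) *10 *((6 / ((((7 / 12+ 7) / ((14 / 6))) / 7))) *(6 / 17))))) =-11950136415 / 3359862932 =-3.56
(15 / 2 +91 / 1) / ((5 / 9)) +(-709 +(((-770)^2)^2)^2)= 1235736291547680999994683 / 10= 123573629154768099999468.30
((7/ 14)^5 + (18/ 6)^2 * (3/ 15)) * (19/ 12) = 5567/ 1920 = 2.90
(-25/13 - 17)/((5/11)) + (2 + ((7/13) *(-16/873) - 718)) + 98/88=-1888881487/2496780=-756.53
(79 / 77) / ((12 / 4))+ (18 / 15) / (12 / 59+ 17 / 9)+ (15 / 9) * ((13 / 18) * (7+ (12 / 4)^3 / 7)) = 13.98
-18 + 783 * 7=5463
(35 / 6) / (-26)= -35 / 156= -0.22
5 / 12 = 0.42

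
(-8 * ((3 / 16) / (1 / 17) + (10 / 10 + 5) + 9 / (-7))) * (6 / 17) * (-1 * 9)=23895 / 119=200.80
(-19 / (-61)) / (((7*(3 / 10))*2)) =95 / 1281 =0.07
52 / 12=13 / 3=4.33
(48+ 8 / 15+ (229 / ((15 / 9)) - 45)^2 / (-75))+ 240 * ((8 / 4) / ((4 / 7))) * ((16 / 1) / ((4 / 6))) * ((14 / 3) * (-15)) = -2646122444 / 1875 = -1411265.30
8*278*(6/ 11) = 13344/ 11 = 1213.09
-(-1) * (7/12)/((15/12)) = 0.47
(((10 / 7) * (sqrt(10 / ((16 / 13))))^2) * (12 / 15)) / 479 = 65 / 3353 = 0.02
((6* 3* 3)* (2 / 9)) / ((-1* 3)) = -4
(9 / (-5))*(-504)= 4536 / 5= 907.20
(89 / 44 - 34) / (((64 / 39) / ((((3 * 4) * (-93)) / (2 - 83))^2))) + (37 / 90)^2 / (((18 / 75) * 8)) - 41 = -639794329 / 171072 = -3739.91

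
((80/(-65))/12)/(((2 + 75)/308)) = -16/39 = -0.41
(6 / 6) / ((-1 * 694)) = -1 / 694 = -0.00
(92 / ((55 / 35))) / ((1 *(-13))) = -644 / 143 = -4.50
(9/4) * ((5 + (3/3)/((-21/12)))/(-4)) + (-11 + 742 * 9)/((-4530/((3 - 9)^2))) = -4690869/84560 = -55.47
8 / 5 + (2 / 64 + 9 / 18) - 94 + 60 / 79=-1151621 / 12640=-91.11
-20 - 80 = -100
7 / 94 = 0.07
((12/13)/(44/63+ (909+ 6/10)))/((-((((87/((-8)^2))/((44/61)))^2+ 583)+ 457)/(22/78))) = -13738475520/50126838685039363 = -0.00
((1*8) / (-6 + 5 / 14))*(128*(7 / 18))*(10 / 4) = -125440 / 711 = -176.43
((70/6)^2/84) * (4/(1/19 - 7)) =-0.93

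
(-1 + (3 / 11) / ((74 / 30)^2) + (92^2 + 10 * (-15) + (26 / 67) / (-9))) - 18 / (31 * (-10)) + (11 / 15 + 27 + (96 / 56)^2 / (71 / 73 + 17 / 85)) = 61569102772828331 / 7379467107705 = 8343.30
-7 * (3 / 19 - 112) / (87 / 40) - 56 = 502432 / 1653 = 303.95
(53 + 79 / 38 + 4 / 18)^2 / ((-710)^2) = 357701569 / 58961552400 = 0.01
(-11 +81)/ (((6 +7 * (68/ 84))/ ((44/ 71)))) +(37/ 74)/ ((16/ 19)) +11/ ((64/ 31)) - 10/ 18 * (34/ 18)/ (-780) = 138399307/ 14354496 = 9.64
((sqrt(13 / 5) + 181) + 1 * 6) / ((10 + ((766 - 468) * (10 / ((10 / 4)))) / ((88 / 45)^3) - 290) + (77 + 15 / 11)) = -15929408 / 3598567 - 85184 * sqrt(65) / 17992835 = -4.46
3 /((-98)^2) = 3 /9604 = 0.00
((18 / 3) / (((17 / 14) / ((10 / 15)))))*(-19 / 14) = -4.47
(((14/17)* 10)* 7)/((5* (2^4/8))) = 98/17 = 5.76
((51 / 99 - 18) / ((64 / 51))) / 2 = -9809 / 1408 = -6.97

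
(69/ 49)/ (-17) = -69/ 833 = -0.08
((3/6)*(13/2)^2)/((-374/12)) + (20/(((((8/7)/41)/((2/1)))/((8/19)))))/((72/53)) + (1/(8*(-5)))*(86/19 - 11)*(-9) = 566161349/1279080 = 442.63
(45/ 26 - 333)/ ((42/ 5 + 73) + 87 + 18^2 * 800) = -43065/ 33717892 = -0.00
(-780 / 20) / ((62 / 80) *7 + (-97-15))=520 / 1421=0.37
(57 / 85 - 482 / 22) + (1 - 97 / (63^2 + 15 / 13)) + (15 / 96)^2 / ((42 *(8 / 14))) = -3569520973 / 176168960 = -20.26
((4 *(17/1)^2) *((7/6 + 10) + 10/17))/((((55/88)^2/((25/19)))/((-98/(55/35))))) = -162708224/57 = -2854530.25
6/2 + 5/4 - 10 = -23/4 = -5.75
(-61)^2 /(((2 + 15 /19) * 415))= 70699 /21995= 3.21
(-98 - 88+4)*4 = -728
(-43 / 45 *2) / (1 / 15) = -28.67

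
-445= -445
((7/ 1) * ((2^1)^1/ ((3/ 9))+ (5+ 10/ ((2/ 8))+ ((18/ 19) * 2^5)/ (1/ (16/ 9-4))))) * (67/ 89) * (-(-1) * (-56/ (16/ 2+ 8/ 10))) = 10210130/ 18601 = 548.90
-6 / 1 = -6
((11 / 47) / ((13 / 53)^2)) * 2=61798 / 7943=7.78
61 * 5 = 305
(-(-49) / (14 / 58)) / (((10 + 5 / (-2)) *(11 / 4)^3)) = 25984 / 19965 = 1.30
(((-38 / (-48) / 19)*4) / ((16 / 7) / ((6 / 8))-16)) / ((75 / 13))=-91 / 40800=-0.00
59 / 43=1.37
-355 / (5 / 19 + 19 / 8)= -53960 / 401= -134.56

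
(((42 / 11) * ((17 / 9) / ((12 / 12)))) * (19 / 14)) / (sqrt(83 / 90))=323 * sqrt(830) / 913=10.19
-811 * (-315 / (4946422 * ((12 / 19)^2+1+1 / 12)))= 1532790 / 43990271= 0.03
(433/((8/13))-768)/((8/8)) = -515/8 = -64.38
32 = 32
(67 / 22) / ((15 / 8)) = 268 / 165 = 1.62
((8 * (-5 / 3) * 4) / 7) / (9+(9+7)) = -32 / 105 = -0.30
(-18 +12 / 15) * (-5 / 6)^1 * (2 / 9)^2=172 / 243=0.71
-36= -36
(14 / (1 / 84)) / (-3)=-392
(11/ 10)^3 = 1331/ 1000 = 1.33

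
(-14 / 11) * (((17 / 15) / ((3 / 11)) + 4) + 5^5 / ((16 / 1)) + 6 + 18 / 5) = -1073863 / 3960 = -271.18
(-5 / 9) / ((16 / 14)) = -35 / 72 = -0.49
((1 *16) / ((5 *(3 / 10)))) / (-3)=-32 / 9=-3.56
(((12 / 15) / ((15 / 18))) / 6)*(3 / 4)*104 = 12.48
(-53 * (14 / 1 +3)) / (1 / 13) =-11713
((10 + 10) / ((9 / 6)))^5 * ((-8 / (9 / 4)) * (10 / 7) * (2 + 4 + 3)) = -32768000000 / 1701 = -19263962.38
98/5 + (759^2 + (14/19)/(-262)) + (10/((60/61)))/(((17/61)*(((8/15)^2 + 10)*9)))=1692220881662221/2937368460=576100.99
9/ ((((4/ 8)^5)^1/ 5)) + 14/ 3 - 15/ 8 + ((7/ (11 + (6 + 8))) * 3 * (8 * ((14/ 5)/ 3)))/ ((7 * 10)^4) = 132556484399/ 91875000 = 1442.79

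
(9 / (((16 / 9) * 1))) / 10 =0.51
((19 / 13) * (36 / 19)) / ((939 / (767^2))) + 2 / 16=4344601 / 2504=1735.06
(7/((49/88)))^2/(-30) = -3872/735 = -5.27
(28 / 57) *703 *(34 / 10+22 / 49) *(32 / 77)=4466048 / 8085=552.39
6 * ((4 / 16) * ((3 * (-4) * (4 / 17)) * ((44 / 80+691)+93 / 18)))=-14754 / 5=-2950.80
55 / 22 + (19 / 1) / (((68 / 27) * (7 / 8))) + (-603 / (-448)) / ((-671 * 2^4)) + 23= 34.12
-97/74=-1.31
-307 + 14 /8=-1221 /4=-305.25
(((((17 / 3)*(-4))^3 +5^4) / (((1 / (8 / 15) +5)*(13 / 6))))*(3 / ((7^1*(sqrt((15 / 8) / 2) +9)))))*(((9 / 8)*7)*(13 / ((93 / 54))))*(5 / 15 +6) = -9769391424 / 728035 +271371984*sqrt(15) / 728035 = -11975.21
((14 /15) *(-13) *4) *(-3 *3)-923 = -2431 /5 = -486.20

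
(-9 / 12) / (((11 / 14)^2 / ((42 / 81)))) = -686 / 1089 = -0.63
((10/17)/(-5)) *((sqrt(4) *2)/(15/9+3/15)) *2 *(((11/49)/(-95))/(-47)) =-132/5207083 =-0.00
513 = 513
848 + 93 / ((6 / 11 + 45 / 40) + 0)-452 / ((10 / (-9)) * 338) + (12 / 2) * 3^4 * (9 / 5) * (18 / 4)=200461356 / 41405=4841.48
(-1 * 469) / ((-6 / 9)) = 1407 / 2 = 703.50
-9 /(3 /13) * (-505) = 19695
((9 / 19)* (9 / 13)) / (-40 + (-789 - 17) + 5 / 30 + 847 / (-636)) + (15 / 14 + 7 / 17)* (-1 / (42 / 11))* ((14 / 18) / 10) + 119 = 96896661620243 / 814467097080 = 118.97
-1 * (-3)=3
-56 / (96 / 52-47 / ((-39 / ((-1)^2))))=-312 / 17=-18.35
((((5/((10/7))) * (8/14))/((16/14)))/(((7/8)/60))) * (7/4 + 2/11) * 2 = 463.64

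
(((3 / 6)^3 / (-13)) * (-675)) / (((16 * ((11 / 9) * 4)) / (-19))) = -115425 / 73216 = -1.58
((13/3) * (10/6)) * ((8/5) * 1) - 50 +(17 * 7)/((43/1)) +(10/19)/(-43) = -262423/7353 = -35.69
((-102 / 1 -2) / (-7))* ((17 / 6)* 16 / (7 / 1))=14144 / 147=96.22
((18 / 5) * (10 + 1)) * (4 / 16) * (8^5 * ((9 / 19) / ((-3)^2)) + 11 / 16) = 51925203 / 3040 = 17080.66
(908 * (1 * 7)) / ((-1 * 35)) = -908 / 5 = -181.60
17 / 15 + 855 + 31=13307 / 15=887.13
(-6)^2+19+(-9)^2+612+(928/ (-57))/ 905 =38584652/ 51585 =747.98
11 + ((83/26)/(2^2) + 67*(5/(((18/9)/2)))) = 36067/104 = 346.80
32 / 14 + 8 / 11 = 232 / 77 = 3.01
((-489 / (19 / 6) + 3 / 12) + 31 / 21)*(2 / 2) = -152.69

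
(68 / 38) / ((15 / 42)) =476 / 95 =5.01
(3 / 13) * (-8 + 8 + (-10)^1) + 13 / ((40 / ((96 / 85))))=-10722 / 5525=-1.94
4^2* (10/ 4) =40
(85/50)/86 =17/860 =0.02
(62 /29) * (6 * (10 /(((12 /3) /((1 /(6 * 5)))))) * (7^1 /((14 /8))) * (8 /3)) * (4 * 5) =19840 /87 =228.05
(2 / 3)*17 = 34 / 3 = 11.33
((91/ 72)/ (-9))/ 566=-91/ 366768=-0.00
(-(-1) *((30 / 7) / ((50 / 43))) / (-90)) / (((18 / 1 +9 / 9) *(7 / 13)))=-559 / 139650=-0.00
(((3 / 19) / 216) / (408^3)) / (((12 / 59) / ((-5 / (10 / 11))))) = -649 / 2229861187584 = -0.00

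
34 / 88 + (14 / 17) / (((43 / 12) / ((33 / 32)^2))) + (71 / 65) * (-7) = -469336761 / 66901120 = -7.02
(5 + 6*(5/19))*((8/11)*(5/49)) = 5000/10241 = 0.49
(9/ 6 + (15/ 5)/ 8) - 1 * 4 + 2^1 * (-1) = -33/ 8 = -4.12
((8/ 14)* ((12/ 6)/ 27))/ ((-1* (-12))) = 2/ 567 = 0.00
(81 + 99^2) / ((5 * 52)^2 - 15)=9882 / 67585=0.15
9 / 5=1.80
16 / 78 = 8 / 39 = 0.21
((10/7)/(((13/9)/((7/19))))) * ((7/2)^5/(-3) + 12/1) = -234825/3952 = -59.42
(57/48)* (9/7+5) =209/28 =7.46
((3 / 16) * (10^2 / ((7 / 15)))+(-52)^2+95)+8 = 79721 / 28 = 2847.18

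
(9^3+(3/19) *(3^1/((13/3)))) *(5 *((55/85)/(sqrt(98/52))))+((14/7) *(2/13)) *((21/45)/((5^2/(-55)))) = -308/975+9904950 *sqrt(26)/29393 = 1717.97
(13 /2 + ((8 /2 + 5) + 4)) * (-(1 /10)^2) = -39 /200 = -0.20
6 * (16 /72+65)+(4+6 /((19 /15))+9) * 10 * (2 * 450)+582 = 9154480 /57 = 160604.91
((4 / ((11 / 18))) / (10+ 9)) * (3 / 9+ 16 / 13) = 1464 / 2717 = 0.54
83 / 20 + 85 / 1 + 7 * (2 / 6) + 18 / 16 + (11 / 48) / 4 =92.67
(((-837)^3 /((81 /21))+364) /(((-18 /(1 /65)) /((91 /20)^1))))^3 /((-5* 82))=-503989603727917.00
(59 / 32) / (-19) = -59 / 608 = -0.10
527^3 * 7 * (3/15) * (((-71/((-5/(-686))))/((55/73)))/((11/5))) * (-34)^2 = -4211075658683717768/3025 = -1392091126837592.65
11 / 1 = 11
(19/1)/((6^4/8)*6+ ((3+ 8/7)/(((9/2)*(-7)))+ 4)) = 8379/430358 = 0.02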